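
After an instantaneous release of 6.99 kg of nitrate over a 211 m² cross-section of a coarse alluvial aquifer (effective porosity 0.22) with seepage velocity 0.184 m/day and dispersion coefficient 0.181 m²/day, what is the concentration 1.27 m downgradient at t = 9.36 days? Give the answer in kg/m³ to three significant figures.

0.0317 kg/m³

For an instantaneous plane source, C(x,t) = M/(n_e·A·√(4πDt)) · exp(−(x−vt)²/(4Dt)), with n_e·A the pore (flow) area.
Plume center vt = 0.184 × 9.36 = 1.72224 m, so the well at 1.27 m is 0.45224 m upgradient of the peak.
√(4πDt) = 4.614 m, giving peak height M/(n_e·A·√(4πDt)) = 6.99/(0.22 × 211 × 4.614) = 0.03264 kg/m³.
(x−vt)²/(4Dt) = (-0.45224)²/(4 × 0.181 × 9.36) = 0.03018; exp(−0.03018) = 0.9703.
C = 0.03264 × 0.9703 = 0.0317 kg/m³.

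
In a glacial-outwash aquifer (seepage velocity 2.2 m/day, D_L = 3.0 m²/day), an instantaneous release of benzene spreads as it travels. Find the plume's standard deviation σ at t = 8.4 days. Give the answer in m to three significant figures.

7.10 m

Dispersive spreading gives a Gaussian with σ² = 2Dt; advection only shifts the center.
σ = √(2 × 3.0 × 8.4) = 7.10 m.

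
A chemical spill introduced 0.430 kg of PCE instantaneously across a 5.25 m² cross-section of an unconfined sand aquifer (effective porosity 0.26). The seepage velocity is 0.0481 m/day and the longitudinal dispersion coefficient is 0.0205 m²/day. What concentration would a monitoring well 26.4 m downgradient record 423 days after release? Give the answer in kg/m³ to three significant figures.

0.0105 kg/m³

For an instantaneous plane source, C(x,t) = M/(n_e·A·√(4πDt)) · exp(−(x−vt)²/(4Dt)), with n_e·A the pore (flow) area.
Plume center vt = 0.0481 × 423 = 20.3463 m, so the well at 26.4 m is 6.0537 m downgradient of the peak.
√(4πDt) = 10.44 m, giving peak height M/(n_e·A·√(4πDt)) = 0.430/(0.26 × 5.25 × 10.44) = 0.03017 kg/m³.
(x−vt)²/(4Dt) = (6.0537)²/(4 × 0.0205 × 423) = 1.057; exp(−1.057) = 0.3475.
C = 0.03017 × 0.3475 = 0.0105 kg/m³.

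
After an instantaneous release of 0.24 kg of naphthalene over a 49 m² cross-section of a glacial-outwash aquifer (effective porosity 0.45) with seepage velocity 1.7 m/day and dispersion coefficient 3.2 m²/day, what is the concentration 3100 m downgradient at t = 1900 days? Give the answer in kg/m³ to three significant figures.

For an instantaneous plane source, C(x,t) = M/(n_e·A·√(4πDt)) · exp(−(x−vt)²/(4Dt)), with n_e·A the pore (flow) area.
Plume center vt = 1.7 × 1900 = 3230 m, so the well at 3100 m is 130 m upgradient of the peak.
√(4πDt) = 276.4 m, giving peak height M/(n_e·A·√(4πDt)) = 0.24/(0.45 × 49 × 276.4) = 3.938e-05 kg/m³.
(x−vt)²/(4Dt) = (-130)²/(4 × 3.2 × 1900) = 0.6949; exp(−0.6949) = 0.4991.
C = 3.938e-05 × 0.4991 = 1.97e-05 kg/m³.

1.97e-05 kg/m³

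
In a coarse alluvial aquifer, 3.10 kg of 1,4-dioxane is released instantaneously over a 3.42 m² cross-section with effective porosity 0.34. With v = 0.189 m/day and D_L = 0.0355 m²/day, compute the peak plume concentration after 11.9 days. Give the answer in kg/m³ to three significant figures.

1.16 kg/m³

The peak of an instantaneous 1D plume sits at x = vt; there the Gaussian factor is 1 and C_max = M/(n_e·A·√(4πDt)), where n_e·A is the pore area the mass is dissolved in.
√(4πDt) = √(4π × 0.0355 × 11.9) = 2.304 m, so C_max = 3.10/(0.34 × 3.42 × 2.304) = 1.16 kg/m³.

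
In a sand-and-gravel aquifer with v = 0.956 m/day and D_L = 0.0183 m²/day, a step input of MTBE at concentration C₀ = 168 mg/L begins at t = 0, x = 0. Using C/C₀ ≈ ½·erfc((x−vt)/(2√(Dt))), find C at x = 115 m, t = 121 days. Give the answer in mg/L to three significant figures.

105 mg/L

For a continuous step input, C/C₀ ≈ ½·erfc((x−vt)/(2√(Dt))).
vt = 0.956 × 121 = 115.676 m and 2√(Dt) = 2√(0.0183 × 121) = 2.976 m.
Argument (x−vt)/(2√(Dt)) = (115 − 115.676)/2.976 = -0.2272; ½·erfc(-0.2272) = 0.6260.
C = 168 × 0.6260 = 105 mg/L.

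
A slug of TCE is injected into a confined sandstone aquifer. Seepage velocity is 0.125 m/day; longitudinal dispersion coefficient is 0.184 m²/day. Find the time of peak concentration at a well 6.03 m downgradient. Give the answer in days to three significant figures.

For the 1D instantaneous-source solution, setting ∂C/∂t = 0 at fixed x gives v²t² + 2Dt − x² = 0, so t = (√(D² + v²x²) − D)/v².
√(D² + v²x²) = √(0.184² + 0.125² × 6.03²) = 0.7759; v² = 0.015625.
t = (0.7759 − 0.184)/0.015625 = 37.9 days (vs. the pure-advection estimate x/v = 48.2 d).

37.9 days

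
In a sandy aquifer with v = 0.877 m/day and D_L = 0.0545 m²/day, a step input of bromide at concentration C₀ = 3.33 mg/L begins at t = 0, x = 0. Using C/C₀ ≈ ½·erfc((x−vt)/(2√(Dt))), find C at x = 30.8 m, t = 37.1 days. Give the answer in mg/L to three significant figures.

2.68 mg/L

For a continuous step input, C/C₀ ≈ ½·erfc((x−vt)/(2√(Dt))).
vt = 0.877 × 37.1 = 32.5367 m and 2√(Dt) = 2√(0.0545 × 37.1) = 2.844 m.
Argument (x−vt)/(2√(Dt)) = (30.8 − 32.5367)/2.844 = -0.6107; ½·erfc(-0.6107) = 0.8061.
C = 3.33 × 0.8061 = 2.68 mg/L.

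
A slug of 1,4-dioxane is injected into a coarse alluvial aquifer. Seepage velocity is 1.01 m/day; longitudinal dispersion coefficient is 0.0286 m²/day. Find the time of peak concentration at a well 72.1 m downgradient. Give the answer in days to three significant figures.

For the 1D instantaneous-source solution, setting ∂C/∂t = 0 at fixed x gives v²t² + 2Dt − x² = 0, so t = (√(D² + v²x²) − D)/v².
√(D² + v²x²) = √(0.0286² + 1.01² × 72.1²) = 72.82; v² = 1.0201.
t = (72.82 − 0.0286)/1.0201 = 71.4 days (vs. the pure-advection estimate x/v = 71.4 d).

71.4 days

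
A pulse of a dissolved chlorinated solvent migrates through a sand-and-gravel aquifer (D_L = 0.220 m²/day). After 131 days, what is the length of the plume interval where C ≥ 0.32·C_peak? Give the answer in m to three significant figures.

The plume is Gaussian with σ = √(2Dt) = √(2 × 0.220 × 131) = 7.592 m.
C/C_peak = exp(−Δx²/(2σ²)) = 0.32 ⇒ Δx = σ·√(−2 ln 0.32) = 7.592 × 1.510 = 11.46 m.
Width = 2Δx = 22.9 m.

22.9 m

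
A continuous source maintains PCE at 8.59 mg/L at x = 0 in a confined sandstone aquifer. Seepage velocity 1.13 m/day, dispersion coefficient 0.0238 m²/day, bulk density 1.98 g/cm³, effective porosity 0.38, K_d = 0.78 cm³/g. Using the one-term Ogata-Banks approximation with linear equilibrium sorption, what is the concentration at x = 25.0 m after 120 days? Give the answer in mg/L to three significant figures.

Retardation factor R = 1 + ρ_b·K_d/n = 1 + 1.98 × 0.78/0.38 = 5.064.
Sorption retards both mechanisms: v_R = v/R = 0.2231 m/day, D_R = D/R = 0.004700 m²/day.
v_R·t = 0.2231 × 120 = 26.772 m; 2√(D_R t) = 1.502 m; argument = (25.0 − 26.772)/1.502 = -1.180.
C = C₀ × ½·erfc(-1.180) = 8.59 × 0.9524 = 8.18 mg/L.

8.18 mg/L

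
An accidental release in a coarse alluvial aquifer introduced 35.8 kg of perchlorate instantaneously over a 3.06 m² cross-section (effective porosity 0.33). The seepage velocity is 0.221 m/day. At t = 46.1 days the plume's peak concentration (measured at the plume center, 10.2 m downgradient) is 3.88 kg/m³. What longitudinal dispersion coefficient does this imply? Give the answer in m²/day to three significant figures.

At the plume center C_max = M/(n_e·A·√(4πDt)), so D = M²/(4πt·(n_e·A·C_max)²).
n_e·A·C_max = 0.33 × 3.06 × 3.88 = 3.918 kg/m.
D = 35.8²/(4π × 46.1 × 3.918²) = 0.144 m²/day.

0.144 m²/day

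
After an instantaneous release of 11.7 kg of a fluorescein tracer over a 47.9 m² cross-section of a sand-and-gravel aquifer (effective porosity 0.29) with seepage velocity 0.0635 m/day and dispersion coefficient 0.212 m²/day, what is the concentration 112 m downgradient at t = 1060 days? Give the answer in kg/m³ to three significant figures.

0.00172 kg/m³

For an instantaneous plane source, C(x,t) = M/(n_e·A·√(4πDt)) · exp(−(x−vt)²/(4Dt)), with n_e·A the pore (flow) area.
Plume center vt = 0.0635 × 1060 = 67.31 m, so the well at 112 m is 44.69 m downgradient of the peak.
√(4πDt) = 53.14 m, giving peak height M/(n_e·A·√(4πDt)) = 11.7/(0.29 × 47.9 × 53.14) = 0.01585 kg/m³.
(x−vt)²/(4Dt) = (44.69)²/(4 × 0.212 × 1060) = 2.222; exp(−2.222) = 0.1084.
C = 0.01585 × 0.1084 = 0.00172 kg/m³.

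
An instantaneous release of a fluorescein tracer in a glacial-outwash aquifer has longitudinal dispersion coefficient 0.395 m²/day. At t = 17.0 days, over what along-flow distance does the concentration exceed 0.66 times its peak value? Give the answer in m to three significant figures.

6.68 m

The plume is Gaussian with σ = √(2Dt) = √(2 × 0.395 × 17.0) = 3.665 m.
C/C_peak = exp(−Δx²/(2σ²)) = 0.66 ⇒ Δx = σ·√(−2 ln 0.66) = 3.665 × 0.9116 = 3.341 m.
Width = 2Δx = 6.68 m.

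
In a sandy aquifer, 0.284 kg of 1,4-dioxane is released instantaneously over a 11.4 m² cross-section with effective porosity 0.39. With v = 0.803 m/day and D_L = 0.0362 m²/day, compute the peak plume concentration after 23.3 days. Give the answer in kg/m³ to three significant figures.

The peak of an instantaneous 1D plume sits at x = vt; there the Gaussian factor is 1 and C_max = M/(n_e·A·√(4πDt)), where n_e·A is the pore area the mass is dissolved in.
√(4πDt) = √(4π × 0.0362 × 23.3) = 3.256 m, so C_max = 0.284/(0.39 × 11.4 × 3.256) = 0.0196 kg/m³.

0.0196 kg/m³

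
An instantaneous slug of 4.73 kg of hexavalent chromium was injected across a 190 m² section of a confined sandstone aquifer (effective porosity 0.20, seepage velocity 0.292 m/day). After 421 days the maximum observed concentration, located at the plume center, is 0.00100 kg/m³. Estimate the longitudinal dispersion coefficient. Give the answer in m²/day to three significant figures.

At the plume center C_max = M/(n_e·A·√(4πDt)), so D = M²/(4πt·(n_e·A·C_max)²).
n_e·A·C_max = 0.20 × 190 × 0.00100 = 0.03800 kg/m.
D = 4.73²/(4π × 421 × 0.03800²) = 2.93 m²/day.

2.93 m²/day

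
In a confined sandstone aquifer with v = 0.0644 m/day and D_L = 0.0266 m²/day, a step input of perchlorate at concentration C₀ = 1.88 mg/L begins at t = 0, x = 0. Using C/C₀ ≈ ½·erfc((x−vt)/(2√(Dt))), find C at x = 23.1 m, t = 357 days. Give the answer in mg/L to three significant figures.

0.921 mg/L

For a continuous step input, C/C₀ ≈ ½·erfc((x−vt)/(2√(Dt))).
vt = 0.0644 × 357 = 22.9908 m and 2√(Dt) = 2√(0.0266 × 357) = 6.163 m.
Argument (x−vt)/(2√(Dt)) = (23.1 − 22.9908)/6.163 = 0.01772; ½·erfc(0.01772) = 0.4900.
C = 1.88 × 0.4900 = 0.921 mg/L.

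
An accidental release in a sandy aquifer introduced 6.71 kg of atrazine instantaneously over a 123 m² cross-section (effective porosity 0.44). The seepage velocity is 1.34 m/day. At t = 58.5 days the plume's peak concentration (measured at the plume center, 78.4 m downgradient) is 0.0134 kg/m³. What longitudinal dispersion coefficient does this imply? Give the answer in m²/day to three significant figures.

At the plume center C_max = M/(n_e·A·√(4πDt)), so D = M²/(4πt·(n_e·A·C_max)²).
n_e·A·C_max = 0.44 × 123 × 0.0134 = 0.7252 kg/m.
D = 6.71²/(4π × 58.5 × 0.7252²) = 0.116 m²/day.

0.116 m²/day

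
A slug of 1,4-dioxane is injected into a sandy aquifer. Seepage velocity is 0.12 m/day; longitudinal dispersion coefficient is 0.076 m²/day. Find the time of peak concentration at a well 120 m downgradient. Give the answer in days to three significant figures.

For the 1D instantaneous-source solution, setting ∂C/∂t = 0 at fixed x gives v²t² + 2Dt − x² = 0, so t = (√(D² + v²x²) − D)/v².
√(D² + v²x²) = √(0.076² + 0.12² × 120²) = 14.40; v² = 0.0144.
t = (14.40 − 0.076)/0.0144 = 995 days (vs. the pure-advection estimate x/v = 1000 d).

995 days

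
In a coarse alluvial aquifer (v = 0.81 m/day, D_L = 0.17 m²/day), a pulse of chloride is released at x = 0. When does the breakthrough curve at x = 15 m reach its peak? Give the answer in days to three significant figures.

For the 1D instantaneous-source solution, setting ∂C/∂t = 0 at fixed x gives v²t² + 2Dt − x² = 0, so t = (√(D² + v²x²) − D)/v².
√(D² + v²x²) = √(0.17² + 0.81² × 15²) = 12.15; v² = 0.6561.
t = (12.15 − 0.17)/0.6561 = 18.3 days (vs. the pure-advection estimate x/v = 18.5 d).

18.3 days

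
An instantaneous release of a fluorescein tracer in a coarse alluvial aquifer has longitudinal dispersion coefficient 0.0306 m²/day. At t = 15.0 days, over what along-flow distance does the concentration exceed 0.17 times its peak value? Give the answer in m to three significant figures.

3.61 m

The plume is Gaussian with σ = √(2Dt) = √(2 × 0.0306 × 15.0) = 0.9581 m.
C/C_peak = exp(−Δx²/(2σ²)) = 0.17 ⇒ Δx = σ·√(−2 ln 0.17) = 0.9581 × 1.883 = 1.804 m.
Width = 2Δx = 3.61 m.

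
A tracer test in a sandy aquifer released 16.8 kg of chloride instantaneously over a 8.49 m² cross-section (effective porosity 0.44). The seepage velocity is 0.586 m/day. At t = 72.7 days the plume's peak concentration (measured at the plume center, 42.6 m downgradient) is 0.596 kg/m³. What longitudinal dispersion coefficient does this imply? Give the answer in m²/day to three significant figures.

At the plume center C_max = M/(n_e·A·√(4πDt)), so D = M²/(4πt·(n_e·A·C_max)²).
n_e·A·C_max = 0.44 × 8.49 × 0.596 = 2.226 kg/m.
D = 16.8²/(4π × 72.7 × 2.226²) = 0.0623 m²/day.

0.0623 m²/day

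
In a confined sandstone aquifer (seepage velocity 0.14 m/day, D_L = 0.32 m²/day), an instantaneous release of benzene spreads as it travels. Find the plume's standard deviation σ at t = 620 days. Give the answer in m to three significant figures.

Dispersive spreading gives a Gaussian with σ² = 2Dt; advection only shifts the center.
σ = √(2 × 0.32 × 620) = 19.9 m.

19.9 m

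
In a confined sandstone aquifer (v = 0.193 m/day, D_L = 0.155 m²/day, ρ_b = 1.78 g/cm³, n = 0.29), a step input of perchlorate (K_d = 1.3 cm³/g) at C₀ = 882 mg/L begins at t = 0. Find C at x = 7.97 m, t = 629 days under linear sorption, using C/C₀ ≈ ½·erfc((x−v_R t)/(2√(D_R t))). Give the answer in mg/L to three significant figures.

Retardation factor R = 1 + ρ_b·K_d/n = 1 + 1.78 × 1.3/0.29 = 8.979.
Sorption retards both mechanisms: v_R = v/R = 0.02149 m/day, D_R = D/R = 0.01726 m²/day.
v_R·t = 0.02149 × 629 = 13.51721 m; 2√(D_R t) = 6.590 m; argument = (7.97 − 13.51721)/6.590 = -0.8418.
C = C₀ × ½·erfc(-0.8418) = 882 × 0.8831 = 779 mg/L.

779 mg/L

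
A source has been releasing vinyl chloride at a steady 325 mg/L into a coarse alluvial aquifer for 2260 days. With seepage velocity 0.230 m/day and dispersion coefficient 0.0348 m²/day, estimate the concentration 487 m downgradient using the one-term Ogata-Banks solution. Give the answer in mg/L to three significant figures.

324 mg/L

For a continuous step input, C/C₀ ≈ ½·erfc((x−vt)/(2√(Dt))).
vt = 0.230 × 2260 = 519.8 m and 2√(Dt) = 2√(0.0348 × 2260) = 17.74 m.
Argument (x−vt)/(2√(Dt)) = (487 − 519.8)/17.74 = -1.849; ½·erfc(-1.849) = 0.9955.
C = 325 × 0.9955 = 324 mg/L.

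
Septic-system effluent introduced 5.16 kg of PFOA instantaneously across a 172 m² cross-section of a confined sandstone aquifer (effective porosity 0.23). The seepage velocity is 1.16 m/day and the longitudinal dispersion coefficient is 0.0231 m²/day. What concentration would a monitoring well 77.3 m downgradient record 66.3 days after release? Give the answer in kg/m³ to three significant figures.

For an instantaneous plane source, C(x,t) = M/(n_e·A·√(4πDt)) · exp(−(x−vt)²/(4Dt)), with n_e·A the pore (flow) area.
Plume center vt = 1.16 × 66.3 = 76.908 m, so the well at 77.3 m is 0.392 m downgradient of the peak.
√(4πDt) = 4.387 m, giving peak height M/(n_e·A·√(4πDt)) = 5.16/(0.23 × 172 × 4.387) = 0.02973 kg/m³.
(x−vt)²/(4Dt) = (0.392)²/(4 × 0.0231 × 66.3) = 0.02508; exp(−0.02508) = 0.9752.
C = 0.02973 × 0.9752 = 0.0290 kg/m³.

0.0290 kg/m³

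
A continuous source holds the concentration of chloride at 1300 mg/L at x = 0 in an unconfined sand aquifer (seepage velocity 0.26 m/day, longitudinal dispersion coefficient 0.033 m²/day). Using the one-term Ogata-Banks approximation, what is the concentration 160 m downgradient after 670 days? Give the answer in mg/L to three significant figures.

For a continuous step input, C/C₀ ≈ ½·erfc((x−vt)/(2√(Dt))).
vt = 0.26 × 670 = 174.2 m and 2√(Dt) = 2√(0.033 × 670) = 9.404 m.
Argument (x−vt)/(2√(Dt)) = (160 − 174.2)/9.404 = -1.510; ½·erfc(-1.510) = 0.9836.
C = 1300 × 0.9836 = 1280 mg/L.

1280 mg/L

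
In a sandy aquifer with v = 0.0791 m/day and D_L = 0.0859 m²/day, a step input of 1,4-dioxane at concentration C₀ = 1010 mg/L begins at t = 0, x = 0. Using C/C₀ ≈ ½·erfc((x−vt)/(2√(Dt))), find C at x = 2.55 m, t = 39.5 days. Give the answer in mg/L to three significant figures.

593 mg/L

For a continuous step input, C/C₀ ≈ ½·erfc((x−vt)/(2√(Dt))).
vt = 0.0791 × 39.5 = 3.12445 m and 2√(Dt) = 2√(0.0859 × 39.5) = 3.684 m.
Argument (x−vt)/(2√(Dt)) = (2.55 − 3.12445)/3.684 = -0.1559; ½·erfc(-0.1559) = 0.5872.
C = 1010 × 0.5872 = 593 mg/L.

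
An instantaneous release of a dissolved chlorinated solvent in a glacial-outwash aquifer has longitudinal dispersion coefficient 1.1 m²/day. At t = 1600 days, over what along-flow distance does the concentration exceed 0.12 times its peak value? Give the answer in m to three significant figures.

244 m

The plume is Gaussian with σ = √(2Dt) = √(2 × 1.1 × 1600) = 59.33 m.
C/C_peak = exp(−Δx²/(2σ²)) = 0.12 ⇒ Δx = σ·√(−2 ln 0.12) = 59.33 × 2.059 = 122.2 m.
Width = 2Δx = 244 m.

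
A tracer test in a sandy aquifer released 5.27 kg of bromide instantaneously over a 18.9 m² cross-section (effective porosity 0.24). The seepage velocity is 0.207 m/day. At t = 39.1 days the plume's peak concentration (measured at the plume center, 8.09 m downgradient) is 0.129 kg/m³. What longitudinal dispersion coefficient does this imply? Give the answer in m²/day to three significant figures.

At the plume center C_max = M/(n_e·A·√(4πDt)), so D = M²/(4πt·(n_e·A·C_max)²).
n_e·A·C_max = 0.24 × 18.9 × 0.129 = 0.5851 kg/m.
D = 5.27²/(4π × 39.1 × 0.5851²) = 0.165 m²/day.

0.165 m²/day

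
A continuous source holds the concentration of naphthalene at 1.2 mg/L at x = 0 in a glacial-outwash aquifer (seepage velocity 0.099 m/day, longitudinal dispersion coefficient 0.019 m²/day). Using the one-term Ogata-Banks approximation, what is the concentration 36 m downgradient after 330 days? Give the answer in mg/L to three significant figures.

0.208 mg/L

For a continuous step input, C/C₀ ≈ ½·erfc((x−vt)/(2√(Dt))).
vt = 0.099 × 330 = 32.67 m and 2√(Dt) = 2√(0.019 × 330) = 5.008 m.
Argument (x−vt)/(2√(Dt)) = (36 − 32.67)/5.008 = 0.6649; ½·erfc(0.6649) = 0.1735.
C = 1.2 × 0.1735 = 0.208 mg/L.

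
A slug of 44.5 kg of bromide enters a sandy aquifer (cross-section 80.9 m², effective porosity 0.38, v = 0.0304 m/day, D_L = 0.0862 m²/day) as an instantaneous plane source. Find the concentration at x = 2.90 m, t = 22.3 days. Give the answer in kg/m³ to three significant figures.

For an instantaneous plane source, C(x,t) = M/(n_e·A·√(4πDt)) · exp(−(x−vt)²/(4Dt)), with n_e·A the pore (flow) area.
Plume center vt = 0.0304 × 22.3 = 0.67792 m, so the well at 2.90 m is 2.22208 m downgradient of the peak.
√(4πDt) = 4.915 m, giving peak height M/(n_e·A·√(4πDt)) = 44.5/(0.38 × 80.9 × 4.915) = 0.2945 kg/m³.
(x−vt)²/(4Dt) = (2.22208)²/(4 × 0.0862 × 22.3) = 0.6422; exp(−0.6422) = 0.5261.
C = 0.2945 × 0.5261 = 0.155 kg/m³.

0.155 kg/m³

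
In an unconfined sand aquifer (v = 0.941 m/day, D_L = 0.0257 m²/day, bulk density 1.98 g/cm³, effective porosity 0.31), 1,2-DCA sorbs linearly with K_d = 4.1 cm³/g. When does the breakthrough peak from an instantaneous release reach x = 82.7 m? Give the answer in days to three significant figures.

Retardation factor R = 1 + ρ_b·K_d/n = 1 + 1.98 × 4.1/0.31 = 27.19.
Sorption retards both mechanisms: v_R = v/R = 0.03461 m/day, D_R = D/R = 0.0009452 m²/day.
Peak time from v_R²t² + 2D_R t − x² = 0: t = (√(D_R² + v_R²x²) − D_R)/v_R².
√(D_R² + v_R²x²) = √(0.0009452² + 0.03461² × 82.7²) = 2.862; v_R² = 0.001198.
t = (2.862 − 0.0009452)/0.001198 = 2390 days.

2390 days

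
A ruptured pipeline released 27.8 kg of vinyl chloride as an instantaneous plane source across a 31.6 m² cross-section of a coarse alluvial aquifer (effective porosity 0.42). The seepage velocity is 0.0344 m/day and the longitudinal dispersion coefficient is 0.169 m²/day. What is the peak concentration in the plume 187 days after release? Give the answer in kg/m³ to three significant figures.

0.105 kg/m³

The peak of an instantaneous 1D plume sits at x = vt; there the Gaussian factor is 1 and C_max = M/(n_e·A·√(4πDt)), where n_e·A is the pore area the mass is dissolved in.
√(4πDt) = √(4π × 0.169 × 187) = 19.93 m, so C_max = 27.8/(0.42 × 31.6 × 19.93) = 0.105 kg/m³.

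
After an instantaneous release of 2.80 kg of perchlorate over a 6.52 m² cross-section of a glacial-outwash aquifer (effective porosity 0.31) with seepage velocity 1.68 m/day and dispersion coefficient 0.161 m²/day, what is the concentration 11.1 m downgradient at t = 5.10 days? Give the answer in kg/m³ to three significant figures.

For an instantaneous plane source, C(x,t) = M/(n_e·A·√(4πDt)) · exp(−(x−vt)²/(4Dt)), with n_e·A the pore (flow) area.
Plume center vt = 1.68 × 5.10 = 8.568 m, so the well at 11.1 m is 2.532 m downgradient of the peak.
√(4πDt) = 3.212 m, giving peak height M/(n_e·A·√(4πDt)) = 2.80/(0.31 × 6.52 × 3.212) = 0.4313 kg/m³.
(x−vt)²/(4Dt) = (2.532)²/(4 × 0.161 × 5.10) = 1.952; exp(−1.952) = 0.1420.
C = 0.4313 × 0.1420 = 0.0612 kg/m³.

0.0612 kg/m³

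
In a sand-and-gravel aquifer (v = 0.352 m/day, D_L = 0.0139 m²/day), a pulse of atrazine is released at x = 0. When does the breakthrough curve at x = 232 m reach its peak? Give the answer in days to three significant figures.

For the 1D instantaneous-source solution, setting ∂C/∂t = 0 at fixed x gives v²t² + 2Dt − x² = 0, so t = (√(D² + v²x²) − D)/v².
√(D² + v²x²) = √(0.0139² + 0.352² × 232²) = 81.66; v² = 0.123904.
t = (81.66 − 0.0139)/0.123904 = 659 days (vs. the pure-advection estimate x/v = 659 d).

659 days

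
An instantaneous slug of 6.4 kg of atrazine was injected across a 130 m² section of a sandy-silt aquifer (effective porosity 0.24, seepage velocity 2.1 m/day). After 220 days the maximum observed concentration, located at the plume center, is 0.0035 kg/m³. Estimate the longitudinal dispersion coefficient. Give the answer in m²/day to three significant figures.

At the plume center C_max = M/(n_e·A·√(4πDt)), so D = M²/(4πt·(n_e·A·C_max)²).
n_e·A·C_max = 0.24 × 130 × 0.0035 = 0.1092 kg/m.
D = 6.4²/(4π × 220 × 0.1092²) = 1.24 m²/day.

1.24 m²/day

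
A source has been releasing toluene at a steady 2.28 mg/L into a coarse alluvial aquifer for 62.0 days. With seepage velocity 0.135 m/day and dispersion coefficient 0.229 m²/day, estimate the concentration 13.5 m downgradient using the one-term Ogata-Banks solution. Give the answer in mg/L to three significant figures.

0.383 mg/L

For a continuous step input, C/C₀ ≈ ½·erfc((x−vt)/(2√(Dt))).
vt = 0.135 × 62.0 = 8.37 m and 2√(Dt) = 2√(0.229 × 62.0) = 7.536 m.
Argument (x−vt)/(2√(Dt)) = (13.5 − 8.37)/7.536 = 0.6807; ½·erfc(0.6807) = 0.1679.
C = 2.28 × 0.1679 = 0.383 mg/L.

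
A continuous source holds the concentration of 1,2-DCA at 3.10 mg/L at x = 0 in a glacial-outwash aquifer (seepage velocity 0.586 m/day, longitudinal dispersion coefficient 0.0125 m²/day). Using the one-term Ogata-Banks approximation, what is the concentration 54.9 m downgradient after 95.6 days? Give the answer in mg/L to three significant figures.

2.37 mg/L

For a continuous step input, C/C₀ ≈ ½·erfc((x−vt)/(2√(Dt))).
vt = 0.586 × 95.6 = 56.0216 m and 2√(Dt) = 2√(0.0125 × 95.6) = 2.186 m.
Argument (x−vt)/(2√(Dt)) = (54.9 − 56.0216)/2.186 = -0.5131; ½·erfc(-0.5131) = 0.7660.
C = 3.10 × 0.7660 = 2.37 mg/L.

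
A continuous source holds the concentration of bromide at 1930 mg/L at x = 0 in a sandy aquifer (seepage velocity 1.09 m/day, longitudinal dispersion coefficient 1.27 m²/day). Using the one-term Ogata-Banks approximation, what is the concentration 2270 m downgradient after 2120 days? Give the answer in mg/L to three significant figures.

For a continuous step input, C/C₀ ≈ ½·erfc((x−vt)/(2√(Dt))).
vt = 1.09 × 2120 = 2310.8 m and 2√(Dt) = 2√(1.27 × 2120) = 103.8 m.
Argument (x−vt)/(2√(Dt)) = (2270 − 2310.8)/103.8 = -0.3931; ½·erfc(-0.3931) = 0.7109.
C = 1930 × 0.7109 = 1370 mg/L.

1370 mg/L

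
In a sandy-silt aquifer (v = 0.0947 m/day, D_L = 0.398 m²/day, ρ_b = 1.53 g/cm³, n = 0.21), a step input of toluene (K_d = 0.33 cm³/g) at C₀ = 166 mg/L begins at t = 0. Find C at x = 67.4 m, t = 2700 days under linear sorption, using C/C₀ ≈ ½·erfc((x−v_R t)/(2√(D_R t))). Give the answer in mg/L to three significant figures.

Retardation factor R = 1 + ρ_b·K_d/n = 1 + 1.53 × 0.33/0.21 = 3.404.
Sorption retards both mechanisms: v_R = v/R = 0.02782 m/day, D_R = D/R = 0.1169 m²/day.
v_R·t = 0.02782 × 2700 = 75.114 m; 2√(D_R t) = 35.53 m; argument = (67.4 − 75.114)/35.53 = -0.2171.
C = C₀ × ½·erfc(-0.2171) = 166 × 0.6206 = 103 mg/L.

103 mg/L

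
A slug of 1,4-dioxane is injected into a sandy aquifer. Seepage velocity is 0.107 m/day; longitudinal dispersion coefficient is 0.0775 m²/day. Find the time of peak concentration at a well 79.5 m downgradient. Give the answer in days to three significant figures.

For the 1D instantaneous-source solution, setting ∂C/∂t = 0 at fixed x gives v²t² + 2Dt − x² = 0, so t = (√(D² + v²x²) − D)/v².
√(D² + v²x²) = √(0.0775² + 0.107² × 79.5²) = 8.507; v² = 0.011449.
t = (8.507 − 0.0775)/0.011449 = 736 days (vs. the pure-advection estimate x/v = 743 d).

736 days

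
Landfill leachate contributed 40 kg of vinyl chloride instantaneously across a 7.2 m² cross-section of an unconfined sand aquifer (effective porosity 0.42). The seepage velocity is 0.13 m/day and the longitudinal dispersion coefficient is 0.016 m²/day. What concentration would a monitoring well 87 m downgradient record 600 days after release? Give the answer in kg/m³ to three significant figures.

For an instantaneous plane source, C(x,t) = M/(n_e·A·√(4πDt)) · exp(−(x−vt)²/(4Dt)), with n_e·A the pore (flow) area.
Plume center vt = 0.13 × 600 = 78 m, so the well at 87 m is 9 m downgradient of the peak.
√(4πDt) = 10.98 m, giving peak height M/(n_e·A·√(4πDt)) = 40/(0.42 × 7.2 × 10.98) = 1.205 kg/m³.
(x−vt)²/(4Dt) = (9)²/(4 × 0.016 × 600) = 2.109; exp(−2.109) = 0.1214.
C = 1.205 × 0.1214 = 0.146 kg/m³.

0.146 kg/m³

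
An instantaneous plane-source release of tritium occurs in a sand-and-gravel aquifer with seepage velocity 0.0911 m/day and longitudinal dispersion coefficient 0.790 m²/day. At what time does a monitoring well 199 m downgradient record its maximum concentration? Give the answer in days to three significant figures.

2090 days

For the 1D instantaneous-source solution, setting ∂C/∂t = 0 at fixed x gives v²t² + 2Dt − x² = 0, so t = (√(D² + v²x²) − D)/v².
√(D² + v²x²) = √(0.790² + 0.0911² × 199²) = 18.15; v² = 0.00829921.
t = (18.15 − 0.790)/0.00829921 = 2090 days (vs. the pure-advection estimate x/v = 2180 d).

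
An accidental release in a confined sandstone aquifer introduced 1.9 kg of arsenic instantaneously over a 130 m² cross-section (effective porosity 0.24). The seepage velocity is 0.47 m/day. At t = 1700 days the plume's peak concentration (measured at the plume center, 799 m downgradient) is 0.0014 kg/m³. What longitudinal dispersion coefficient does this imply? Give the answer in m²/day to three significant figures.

At the plume center C_max = M/(n_e·A·√(4πDt)), so D = M²/(4πt·(n_e·A·C_max)²).
n_e·A·C_max = 0.24 × 130 × 0.0014 = 0.04368 kg/m.
D = 1.9²/(4π × 1700 × 0.04368²) = 0.0886 m²/day.

0.0886 m²/day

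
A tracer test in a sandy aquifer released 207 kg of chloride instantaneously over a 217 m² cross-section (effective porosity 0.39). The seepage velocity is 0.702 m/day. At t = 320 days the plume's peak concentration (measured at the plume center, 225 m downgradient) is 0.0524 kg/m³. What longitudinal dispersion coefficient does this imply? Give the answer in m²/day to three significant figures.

At the plume center C_max = M/(n_e·A·√(4πDt)), so D = M²/(4πt·(n_e·A·C_max)²).
n_e·A·C_max = 0.39 × 217 × 0.0524 = 4.435 kg/m.
D = 207²/(4π × 320 × 4.435²) = 0.542 m²/day.

0.542 m²/day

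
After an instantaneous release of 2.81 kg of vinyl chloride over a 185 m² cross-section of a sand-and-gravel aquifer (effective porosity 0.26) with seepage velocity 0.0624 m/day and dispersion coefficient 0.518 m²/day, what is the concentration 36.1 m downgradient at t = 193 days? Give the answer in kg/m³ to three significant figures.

0.000388 kg/m³

For an instantaneous plane source, C(x,t) = M/(n_e·A·√(4πDt)) · exp(−(x−vt)²/(4Dt)), with n_e·A the pore (flow) area.
Plume center vt = 0.0624 × 193 = 12.0432 m, so the well at 36.1 m is 24.0568 m downgradient of the peak.
√(4πDt) = 35.44 m, giving peak height M/(n_e·A·√(4πDt)) = 2.81/(0.26 × 185 × 35.44) = 0.001648 kg/m³.
(x−vt)²/(4Dt) = (24.0568)²/(4 × 0.518 × 193) = 1.447; exp(−1.447) = 0.2353.
C = 0.001648 × 0.2353 = 0.000388 kg/m³.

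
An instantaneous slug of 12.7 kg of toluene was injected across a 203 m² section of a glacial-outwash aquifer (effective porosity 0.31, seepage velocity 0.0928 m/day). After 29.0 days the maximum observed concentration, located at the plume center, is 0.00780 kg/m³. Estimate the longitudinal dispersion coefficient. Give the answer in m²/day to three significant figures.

At the plume center C_max = M/(n_e·A·√(4πDt)), so D = M²/(4πt·(n_e·A·C_max)²).
n_e·A·C_max = 0.31 × 203 × 0.00780 = 0.4909 kg/m.
D = 12.7²/(4π × 29.0 × 0.4909²) = 1.84 m²/day.

1.84 m²/day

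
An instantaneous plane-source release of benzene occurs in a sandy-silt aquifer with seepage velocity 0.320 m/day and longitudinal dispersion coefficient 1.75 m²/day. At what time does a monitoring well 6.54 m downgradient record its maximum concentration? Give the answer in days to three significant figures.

9.55 days

For the 1D instantaneous-source solution, setting ∂C/∂t = 0 at fixed x gives v²t² + 2Dt − x² = 0, so t = (√(D² + v²x²) − D)/v².
√(D² + v²x²) = √(1.75² + 0.320² × 6.54²) = 2.728; v² = 0.1024.
t = (2.728 − 1.75)/0.1024 = 9.55 days (vs. the pure-advection estimate x/v = 20.4 d).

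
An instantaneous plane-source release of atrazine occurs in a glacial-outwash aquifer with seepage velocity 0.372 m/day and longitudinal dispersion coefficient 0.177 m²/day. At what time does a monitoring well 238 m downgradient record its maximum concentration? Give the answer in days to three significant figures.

For the 1D instantaneous-source solution, setting ∂C/∂t = 0 at fixed x gives v²t² + 2Dt − x² = 0, so t = (√(D² + v²x²) − D)/v².
√(D² + v²x²) = √(0.177² + 0.372² × 238²) = 88.54; v² = 0.138384.
t = (88.54 − 0.177)/0.138384 = 639 days (vs. the pure-advection estimate x/v = 640 d).

639 days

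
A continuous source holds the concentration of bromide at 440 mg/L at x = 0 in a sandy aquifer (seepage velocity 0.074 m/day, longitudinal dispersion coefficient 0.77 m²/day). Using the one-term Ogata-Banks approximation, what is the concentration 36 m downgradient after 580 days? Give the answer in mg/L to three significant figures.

For a continuous step input, C/C₀ ≈ ½·erfc((x−vt)/(2√(Dt))).
vt = 0.074 × 580 = 42.92 m and 2√(Dt) = 2√(0.77 × 580) = 42.27 m.
Argument (x−vt)/(2√(Dt)) = (36 − 42.92)/42.27 = -0.1637; ½·erfc(-0.1637) = 0.5915.
C = 440 × 0.5915 = 260 mg/L.

260 mg/L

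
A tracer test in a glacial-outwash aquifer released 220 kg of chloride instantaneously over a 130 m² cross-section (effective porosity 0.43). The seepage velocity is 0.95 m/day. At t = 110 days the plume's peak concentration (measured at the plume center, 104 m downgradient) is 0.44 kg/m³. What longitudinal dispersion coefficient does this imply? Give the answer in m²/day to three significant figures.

0.0579 m²/day

At the plume center C_max = M/(n_e·A·√(4πDt)), so D = M²/(4πt·(n_e·A·C_max)²).
n_e·A·C_max = 0.43 × 130 × 0.44 = 24.60 kg/m.
D = 220²/(4π × 110 × 24.60²) = 0.0579 m²/day.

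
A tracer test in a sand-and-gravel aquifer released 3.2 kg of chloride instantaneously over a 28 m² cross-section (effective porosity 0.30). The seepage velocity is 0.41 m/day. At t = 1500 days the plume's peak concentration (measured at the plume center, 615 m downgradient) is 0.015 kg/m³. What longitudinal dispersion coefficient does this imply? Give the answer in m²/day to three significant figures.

At the plume center C_max = M/(n_e·A·√(4πDt)), so D = M²/(4πt·(n_e·A·C_max)²).
n_e·A·C_max = 0.30 × 28 × 0.015 = 0.1260 kg/m.
D = 3.2²/(4π × 1500 × 0.1260²) = 0.0342 m²/day.

0.0342 m²/day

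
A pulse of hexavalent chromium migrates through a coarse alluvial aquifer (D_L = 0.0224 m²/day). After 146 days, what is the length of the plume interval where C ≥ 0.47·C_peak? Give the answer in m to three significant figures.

The plume is Gaussian with σ = √(2Dt) = √(2 × 0.0224 × 146) = 2.557 m.
C/C_peak = exp(−Δx²/(2σ²)) = 0.47 ⇒ Δx = σ·√(−2 ln 0.47) = 2.557 × 1.229 = 3.143 m.
Width = 2Δx = 6.29 m.

6.29 m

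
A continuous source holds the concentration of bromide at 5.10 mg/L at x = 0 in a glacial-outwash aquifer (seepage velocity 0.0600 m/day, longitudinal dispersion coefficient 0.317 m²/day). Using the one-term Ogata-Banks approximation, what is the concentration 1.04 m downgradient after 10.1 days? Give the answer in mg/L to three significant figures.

For a continuous step input, C/C₀ ≈ ½·erfc((x−vt)/(2√(Dt))).
vt = 0.0600 × 10.1 = 0.606 m and 2√(Dt) = 2√(0.317 × 10.1) = 3.579 m.
Argument (x−vt)/(2√(Dt)) = (1.04 − 0.606)/3.579 = 0.1213; ½·erfc(0.1213) = 0.4319.
C = 5.10 × 0.4319 = 2.20 mg/L.

2.20 mg/L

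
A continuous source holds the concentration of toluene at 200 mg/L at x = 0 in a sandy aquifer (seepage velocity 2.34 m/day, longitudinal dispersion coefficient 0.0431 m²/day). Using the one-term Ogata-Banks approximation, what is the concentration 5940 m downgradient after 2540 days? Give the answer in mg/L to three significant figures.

For a continuous step input, C/C₀ ≈ ½·erfc((x−vt)/(2√(Dt))).
vt = 2.34 × 2540 = 5943.6 m and 2√(Dt) = 2√(0.0431 × 2540) = 20.93 m.
Argument (x−vt)/(2√(Dt)) = (5940 − 5943.6)/20.93 = -0.1720; ½·erfc(-0.1720) = 0.5961.
C = 200 × 0.5961 = 119 mg/L.

119 mg/L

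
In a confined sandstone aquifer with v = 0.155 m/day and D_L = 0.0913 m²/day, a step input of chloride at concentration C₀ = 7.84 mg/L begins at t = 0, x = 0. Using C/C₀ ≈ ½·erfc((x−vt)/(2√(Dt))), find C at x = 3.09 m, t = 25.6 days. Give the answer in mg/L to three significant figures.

5.16 mg/L

For a continuous step input, C/C₀ ≈ ½·erfc((x−vt)/(2√(Dt))).
vt = 0.155 × 25.6 = 3.968 m and 2√(Dt) = 2√(0.0913 × 25.6) = 3.058 m.
Argument (x−vt)/(2√(Dt)) = (3.09 − 3.968)/3.058 = -0.2871; ½·erfc(-0.2871) = 0.6576.
C = 7.84 × 0.6576 = 5.16 mg/L.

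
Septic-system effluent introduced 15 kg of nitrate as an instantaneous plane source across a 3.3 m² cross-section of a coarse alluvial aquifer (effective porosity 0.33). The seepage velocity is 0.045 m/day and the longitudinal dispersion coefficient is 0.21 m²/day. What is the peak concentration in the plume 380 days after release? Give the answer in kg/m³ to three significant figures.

The peak of an instantaneous 1D plume sits at x = vt; there the Gaussian factor is 1 and C_max = M/(n_e·A·√(4πDt)), where n_e·A is the pore area the mass is dissolved in.
√(4πDt) = √(4π × 0.21 × 380) = 31.67 m, so C_max = 15/(0.33 × 3.3 × 31.67) = 0.435 kg/m³.

0.435 kg/m³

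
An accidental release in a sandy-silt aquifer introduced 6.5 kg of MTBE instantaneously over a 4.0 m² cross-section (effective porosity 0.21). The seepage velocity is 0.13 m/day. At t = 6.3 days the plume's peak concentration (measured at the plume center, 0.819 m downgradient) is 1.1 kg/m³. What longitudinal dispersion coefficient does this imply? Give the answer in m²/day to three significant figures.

At the plume center C_max = M/(n_e·A·√(4πDt)), so D = M²/(4πt·(n_e·A·C_max)²).
n_e·A·C_max = 0.21 × 4.0 × 1.1 = 0.9240 kg/m.
D = 6.5²/(4π × 6.3 × 0.9240²) = 0.625 m²/day.

0.625 m²/day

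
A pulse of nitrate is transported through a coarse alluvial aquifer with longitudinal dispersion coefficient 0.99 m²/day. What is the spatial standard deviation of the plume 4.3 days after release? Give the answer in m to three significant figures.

Dispersive spreading gives a Gaussian with σ² = 2Dt; advection only shifts the center.
σ = √(2 × 0.99 × 4.3) = 2.92 m.

2.92 m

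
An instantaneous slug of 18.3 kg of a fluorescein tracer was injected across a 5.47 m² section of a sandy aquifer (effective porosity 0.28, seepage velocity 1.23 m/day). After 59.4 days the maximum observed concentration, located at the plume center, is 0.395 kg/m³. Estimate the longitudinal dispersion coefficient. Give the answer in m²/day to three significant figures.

At the plume center C_max = M/(n_e·A·√(4πDt)), so D = M²/(4πt·(n_e·A·C_max)²).
n_e·A·C_max = 0.28 × 5.47 × 0.395 = 0.6050 kg/m.
D = 18.3²/(4π × 59.4 × 0.6050²) = 1.23 m²/day.

1.23 m²/day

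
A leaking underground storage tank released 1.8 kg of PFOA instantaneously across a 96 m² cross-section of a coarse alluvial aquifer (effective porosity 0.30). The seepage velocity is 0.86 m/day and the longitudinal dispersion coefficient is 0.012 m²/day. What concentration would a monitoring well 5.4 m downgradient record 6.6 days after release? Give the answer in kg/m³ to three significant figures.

For an instantaneous plane source, C(x,t) = M/(n_e·A·√(4πDt)) · exp(−(x−vt)²/(4Dt)), with n_e·A the pore (flow) area.
Plume center vt = 0.86 × 6.6 = 5.676 m, so the well at 5.4 m is 0.276 m upgradient of the peak.
√(4πDt) = 0.9976 m, giving peak height M/(n_e·A·√(4πDt)) = 1.8/(0.30 × 96 × 0.9976) = 0.06265 kg/m³.
(x−vt)²/(4Dt) = (-0.276)²/(4 × 0.012 × 6.6) = 0.2405; exp(−0.2405) = 0.7862.
C = 0.06265 × 0.7862 = 0.0493 kg/m³.

0.0493 kg/m³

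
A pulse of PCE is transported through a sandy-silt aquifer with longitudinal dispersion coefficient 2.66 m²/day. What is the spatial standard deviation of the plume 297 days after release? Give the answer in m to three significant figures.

39.7 m

Dispersive spreading gives a Gaussian with σ² = 2Dt; advection only shifts the center.
σ = √(2 × 2.66 × 297) = 39.7 m.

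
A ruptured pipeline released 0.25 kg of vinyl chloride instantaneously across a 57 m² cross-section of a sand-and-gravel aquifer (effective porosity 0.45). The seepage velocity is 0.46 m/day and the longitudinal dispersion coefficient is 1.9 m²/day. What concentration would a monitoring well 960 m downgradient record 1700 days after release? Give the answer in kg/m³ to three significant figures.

4.17e-06 kg/m³

For an instantaneous plane source, C(x,t) = M/(n_e·A·√(4πDt)) · exp(−(x−vt)²/(4Dt)), with n_e·A the pore (flow) area.
Plume center vt = 0.46 × 1700 = 782 m, so the well at 960 m is 178 m downgradient of the peak.
√(4πDt) = 201.5 m, giving peak height M/(n_e·A·√(4πDt)) = 0.25/(0.45 × 57 × 201.5) = 4.837e-05 kg/m³.
(x−vt)²/(4Dt) = (178)²/(4 × 1.9 × 1700) = 2.452; exp(−2.452) = 0.08612.
C = 4.837e-05 × 0.08612 = 4.17e-06 kg/m³.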